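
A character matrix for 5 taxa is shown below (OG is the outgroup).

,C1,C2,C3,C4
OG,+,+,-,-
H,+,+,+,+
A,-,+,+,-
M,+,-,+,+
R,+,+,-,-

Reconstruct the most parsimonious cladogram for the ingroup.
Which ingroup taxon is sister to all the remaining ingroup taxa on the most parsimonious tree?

R

Character polarity is set by the outgroup: the derived state is whichever differs from the outgroup's state, so for C1, C2 the derived state is '-', and for the remaining characters it is '+'.
C1: derived state '-' in A only — an autapomorphy, so it tells us nothing about relationships among taxa.
C2 (derived state '-') is unique to M (autapomorphy; uninformative for grouping).
C3 (derived state '+') is shared by A, H, and M — a synapomorphy uniting that clade.
C4 (derived state '+') is shared by H and M — a synapomorphy uniting that clade.
Most parsimonious ingroup topology: (((M,H),A),R).
R is sister to the clade containing all other ingroup taxa, so it is the earliest-diverging (most basal) ingroup lineage.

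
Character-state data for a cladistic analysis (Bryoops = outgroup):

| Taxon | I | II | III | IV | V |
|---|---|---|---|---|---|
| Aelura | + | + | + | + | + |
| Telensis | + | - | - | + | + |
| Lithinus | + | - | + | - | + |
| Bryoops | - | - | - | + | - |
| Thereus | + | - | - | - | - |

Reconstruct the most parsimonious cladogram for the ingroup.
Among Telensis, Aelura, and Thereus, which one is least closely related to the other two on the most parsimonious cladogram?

Thereus

Character polarity is set by the outgroup: the derived state is whichever differs from the outgroup's state, so for IV the derived state is '-', and for the remaining characters it is '+'.
All ingroup taxa share the derived state '+' for I; it defines the ingroup but does not resolve relationships within it.
II: derived state '+' in Aelura only — an autapomorphy, so it tells us nothing about relationships among taxa.
III: derived state '+' in Aelura and Lithinus only — synapomorphy for {Aelura, Lithinus}.
IV groups Lithinus and Thereus, which is incompatible with the clades supported by the remaining characters; treating it as convergent (homoplasy) costs fewer steps than any alternative tree.
V: derived state '+' in Aelura, Lithinus, and Telensis only — synapomorphy for {Aelura, Lithinus, Telensis}.
Most parsimonious ingroup topology: (Thereus,(Telensis,(Aelura,Lithinus))).
Telensis and Aelura share a more recent common ancestor with each other than either does with Thereus, so Thereus is the least closely related of the three.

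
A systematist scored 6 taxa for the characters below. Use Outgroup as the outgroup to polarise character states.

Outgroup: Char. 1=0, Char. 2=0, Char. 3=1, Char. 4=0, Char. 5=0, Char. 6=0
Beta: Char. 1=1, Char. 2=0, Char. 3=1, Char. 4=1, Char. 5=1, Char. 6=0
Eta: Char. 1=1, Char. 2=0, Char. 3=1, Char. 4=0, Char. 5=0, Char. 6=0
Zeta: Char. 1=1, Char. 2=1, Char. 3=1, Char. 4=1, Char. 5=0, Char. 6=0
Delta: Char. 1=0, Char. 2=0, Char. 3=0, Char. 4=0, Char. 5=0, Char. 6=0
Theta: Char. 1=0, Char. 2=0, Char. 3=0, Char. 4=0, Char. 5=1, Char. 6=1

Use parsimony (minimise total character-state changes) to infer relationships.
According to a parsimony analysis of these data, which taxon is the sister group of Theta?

Character polarity is set by the outgroup: the derived state is whichever differs from the outgroup's state, so for Char. 3 the derived state is '0', and for the remaining characters it is '1'.
Only Beta, Eta, and Zeta show the derived state '1' for Char. 1, supporting them as a clade.
Char. 2 (derived state '1') is unique to Zeta (autapomorphy; uninformative for grouping).
Char. 3: derived state '0' in Delta and Theta only — synapomorphy for {Delta, Theta}.
Char. 4: derived state '1' in Beta and Zeta only — synapomorphy for {Beta, Zeta}.
Char. 5 (state '1') occurs in Beta and Theta but conflicts with the nesting implied by the other characters — most parsimoniously interpreted as homoplasy.
Char. 6 (derived state '1') is unique to Theta (autapomorphy; uninformative for grouping).
Most parsimonious ingroup topology: (((Beta,Zeta),Eta),(Delta,Theta)).
Theta and Delta form a cherry on this tree, so they are sister taxa.

Delta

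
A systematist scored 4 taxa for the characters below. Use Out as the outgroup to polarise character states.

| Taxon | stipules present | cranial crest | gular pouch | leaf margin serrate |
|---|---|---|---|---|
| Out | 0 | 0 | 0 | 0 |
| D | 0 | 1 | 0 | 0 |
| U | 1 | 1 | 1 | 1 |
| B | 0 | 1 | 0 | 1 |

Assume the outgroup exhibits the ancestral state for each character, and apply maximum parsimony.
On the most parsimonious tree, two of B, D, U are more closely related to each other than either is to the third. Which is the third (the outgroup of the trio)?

D

The outgroup has state '0' for every character, so '1' is the derived state throughout.
stipules present (derived state '1') is unique to U (autapomorphy; uninformative for grouping).
All ingroup taxa share the derived state '1' for cranial crest; it defines the ingroup but does not resolve relationships within it.
gular pouch: derived state '1' in U only — an autapomorphy, so it tells us nothing about relationships among taxa.
leaf margin serrate (derived state '1') is shared by B and U — a synapomorphy uniting that clade.
Most parsimonious ingroup topology: (D,(U,B)).
U and B share a more recent common ancestor with each other than either does with D, so D is the least closely related of the three.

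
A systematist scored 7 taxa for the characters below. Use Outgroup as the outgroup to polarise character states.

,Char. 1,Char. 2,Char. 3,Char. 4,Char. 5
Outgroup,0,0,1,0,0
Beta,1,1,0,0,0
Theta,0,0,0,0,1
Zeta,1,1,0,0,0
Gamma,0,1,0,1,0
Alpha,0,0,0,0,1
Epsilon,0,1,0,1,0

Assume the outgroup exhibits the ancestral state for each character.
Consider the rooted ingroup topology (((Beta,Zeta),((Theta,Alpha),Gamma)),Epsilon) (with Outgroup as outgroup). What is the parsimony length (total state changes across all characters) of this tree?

7

Map each character onto (((Beta,Zeta),((Theta,Alpha),Gamma)),Epsilon) (rooted by Outgroup) and count the minimum state changes it requires (Fitch parsimony):
Char. 1: 1; Char. 2: 2; Char. 3: 1; Char. 4: 2; Char. 5: 1.
Total tree length = 7.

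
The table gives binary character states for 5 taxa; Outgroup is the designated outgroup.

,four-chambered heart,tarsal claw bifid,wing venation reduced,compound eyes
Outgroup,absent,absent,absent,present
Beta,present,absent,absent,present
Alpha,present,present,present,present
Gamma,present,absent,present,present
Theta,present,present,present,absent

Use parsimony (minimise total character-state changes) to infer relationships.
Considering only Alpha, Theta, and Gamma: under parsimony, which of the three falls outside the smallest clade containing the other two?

Gamma

Character polarity is set by the outgroup: the derived state is whichever differs from the outgroup's state, so for compound eyes the derived state is 'absent', and for the remaining characters it is 'present'.
four-chambered heart (derived state 'present') is shared by all ingroup taxa — unites the whole ingroup.
tarsal claw bifid: derived state 'present' in Alpha and Theta only — synapomorphy for {Alpha, Theta}.
wing venation reduced: derived state 'present' in Alpha, Gamma, and Theta only — synapomorphy for {Alpha, Gamma, Theta}.
compound eyes: derived state 'absent' in Theta only — an autapomorphy, so it tells us nothing about relationships among taxa.
Most parsimonious ingroup topology: (Beta,((Alpha,Theta),Gamma)).
Alpha and Theta share a more recent common ancestor with each other than either does with Gamma, so Gamma is the least closely related of the three.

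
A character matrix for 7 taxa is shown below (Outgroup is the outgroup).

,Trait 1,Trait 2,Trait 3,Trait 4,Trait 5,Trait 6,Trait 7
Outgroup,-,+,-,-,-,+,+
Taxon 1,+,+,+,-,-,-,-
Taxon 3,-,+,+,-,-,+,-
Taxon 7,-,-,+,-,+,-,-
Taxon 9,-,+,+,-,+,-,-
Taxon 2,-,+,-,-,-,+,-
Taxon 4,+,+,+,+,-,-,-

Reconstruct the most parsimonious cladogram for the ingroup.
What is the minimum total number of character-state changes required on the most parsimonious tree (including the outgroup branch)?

7

Character polarity is set by the outgroup: the derived state is whichever differs from the outgroup's state, so for Trait 2, Trait 6, Trait 7 the derived state is '-', and for the remaining characters it is '+'.
Trait 1 (derived state '+') is shared by Taxon 1 and Taxon 4 — a synapomorphy uniting that clade.
Trait 2: derived state '-' in Taxon 7 only — an autapomorphy, so it tells us nothing about relationships among taxa.
Only Taxon 1, Taxon 3, Taxon 4, Taxon 7, and Taxon 9 show the derived state '+' for Trait 3, supporting them as a clade.
Trait 4: derived state '+' in Taxon 4 only — an autapomorphy, so it tells us nothing about relationships among taxa.
Trait 5: derived state '+' in Taxon 7 and Taxon 9 only — synapomorphy for {Taxon 7, Taxon 9}.
Trait 6: derived state '-' in Taxon 1, Taxon 4, Taxon 7, and Taxon 9 only — synapomorphy for {Taxon 1, Taxon 4, Taxon 7, Taxon 9}.
Trait 7 (derived state '-') is shared by all ingroup taxa — unites the whole ingroup.
Most parsimonious ingroup topology: ((((Taxon 1,Taxon 4),(Taxon 7,Taxon 9)),Taxon 3),Taxon 2).
Changes per character on this tree: Trait 1: 1; Trait 2: 1; Trait 3: 1; Trait 4: 1; Trait 5: 1; Trait 6: 1; Trait 7: 1.
Total = 7.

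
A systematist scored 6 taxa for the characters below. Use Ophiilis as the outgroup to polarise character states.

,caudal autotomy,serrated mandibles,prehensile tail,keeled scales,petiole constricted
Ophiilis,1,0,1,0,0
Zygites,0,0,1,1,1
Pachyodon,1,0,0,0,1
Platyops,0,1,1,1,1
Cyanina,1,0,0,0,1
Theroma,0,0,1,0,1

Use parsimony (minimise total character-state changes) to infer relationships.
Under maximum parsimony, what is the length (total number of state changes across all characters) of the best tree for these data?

5

Character polarity is set by the outgroup: the derived state is whichever differs from the outgroup's state, so for caudal autotomy, prehensile tail the derived state is '0', and for the remaining characters it is '1'.
caudal autotomy: derived state '0' in Platyops, Theroma, and Zygites only — synapomorphy for {Platyops, Theroma, Zygites}.
serrated mandibles (derived state '1') is unique to Platyops (autapomorphy; uninformative for grouping).
prehensile tail (derived state '0') is shared by Cyanina and Pachyodon — a synapomorphy uniting that clade.
Only Platyops and Zygites show the derived state '1' for keeled scales, supporting them as a clade.
All ingroup taxa share the derived state '1' for petiole constricted; it defines the ingroup but does not resolve relationships within it.
Most parsimonious ingroup topology: (((Zygites,Platyops),Theroma),(Pachyodon,Cyanina)).
Changes per character on this tree: caudal autotomy: 1; serrated mandibles: 1; prehensile tail: 1; keeled scales: 1; petiole constricted: 1.
Total = 5.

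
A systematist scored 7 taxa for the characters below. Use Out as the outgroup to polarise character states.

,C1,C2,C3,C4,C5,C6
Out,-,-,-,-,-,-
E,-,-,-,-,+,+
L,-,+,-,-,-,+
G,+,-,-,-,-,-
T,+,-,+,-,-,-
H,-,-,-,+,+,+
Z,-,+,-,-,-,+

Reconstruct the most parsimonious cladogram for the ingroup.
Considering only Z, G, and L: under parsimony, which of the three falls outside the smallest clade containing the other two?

The outgroup has state '-' for every character, so '+' is the derived state throughout.
Only G and T show the derived state '+' for C1, supporting them as a clade.
Only L and Z show the derived state '+' for C2, supporting them as a clade.
C3 (derived state '+') is unique to T (autapomorphy; uninformative for grouping).
C4: derived state '+' in H only — an autapomorphy, so it tells us nothing about relationships among taxa.
Only E and H show the derived state '+' for C5, supporting them as a clade.
Only E, H, L, and Z show the derived state '+' for C6, supporting them as a clade.
Most parsimonious ingroup topology: (((E,H),(L,Z)),(G,T)).
L and Z share a more recent common ancestor with each other than either does with G, so G is the least closely related of the three.

G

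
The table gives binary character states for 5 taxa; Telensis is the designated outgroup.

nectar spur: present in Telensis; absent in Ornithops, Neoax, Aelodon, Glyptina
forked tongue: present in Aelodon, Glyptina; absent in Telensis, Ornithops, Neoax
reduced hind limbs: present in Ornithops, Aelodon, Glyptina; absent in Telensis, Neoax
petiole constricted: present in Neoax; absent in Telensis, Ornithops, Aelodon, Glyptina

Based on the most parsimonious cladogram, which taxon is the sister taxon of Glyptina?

Aelodon

Character polarity is set by the outgroup: the derived state is whichever differs from the outgroup's state, so for nectar spur the derived state is 'absent', and for the remaining characters it is 'present'.
nectar spur (derived state 'absent') is shared by all ingroup taxa — unites the whole ingroup.
forked tongue (derived state 'present') is shared by Aelodon and Glyptina — a synapomorphy uniting that clade.
reduced hind limbs: derived state 'present' in Aelodon, Glyptina, and Ornithops only — synapomorphy for {Aelodon, Glyptina, Ornithops}.
petiole constricted: derived state 'present' in Neoax only — an autapomorphy, so it tells us nothing about relationships among taxa.
Most parsimonious ingroup topology: ((Ornithops,(Aelodon,Glyptina)),Neoax).
Glyptina and Aelodon form a cherry on this tree, so they are sister taxa.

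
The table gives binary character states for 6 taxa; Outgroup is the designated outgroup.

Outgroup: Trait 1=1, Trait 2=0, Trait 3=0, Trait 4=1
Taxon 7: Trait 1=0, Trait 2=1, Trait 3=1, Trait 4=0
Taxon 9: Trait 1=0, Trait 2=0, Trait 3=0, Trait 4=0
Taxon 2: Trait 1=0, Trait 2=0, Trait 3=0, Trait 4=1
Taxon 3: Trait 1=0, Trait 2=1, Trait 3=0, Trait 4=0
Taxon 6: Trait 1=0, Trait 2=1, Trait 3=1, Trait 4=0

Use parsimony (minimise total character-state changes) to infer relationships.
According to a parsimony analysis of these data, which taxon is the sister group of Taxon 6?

Taxon 7

Character polarity is set by the outgroup: the derived state is whichever differs from the outgroup's state, so for Trait 1, Trait 4 the derived state is '0', and for the remaining characters it is '1'.
All ingroup taxa share the derived state '0' for Trait 1; it defines the ingroup but does not resolve relationships within it.
Trait 2: derived state '1' in Taxon 3, Taxon 6, and Taxon 7 only — synapomorphy for {Taxon 3, Taxon 6, Taxon 7}.
Trait 3 (derived state '1') is shared by Taxon 6 and Taxon 7 — a synapomorphy uniting that clade.
Only Taxon 3, Taxon 6, Taxon 7, and Taxon 9 show the derived state '0' for Trait 4, supporting them as a clade.
Most parsimonious ingroup topology: ((((Taxon 7,Taxon 6),Taxon 3),Taxon 9),Taxon 2).
Taxon 6 and Taxon 7 form a cherry on this tree, so they are sister taxa.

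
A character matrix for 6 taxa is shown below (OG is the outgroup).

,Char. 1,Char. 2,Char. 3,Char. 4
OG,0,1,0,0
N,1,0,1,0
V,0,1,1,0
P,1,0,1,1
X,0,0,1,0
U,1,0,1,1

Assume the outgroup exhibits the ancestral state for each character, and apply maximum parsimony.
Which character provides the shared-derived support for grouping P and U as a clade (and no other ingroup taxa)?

Char. 4

Character polarity is set by the outgroup: the derived state is whichever differs from the outgroup's state, so for Char. 2 the derived state is '0', and for the remaining characters it is '1'.
Only N, P, and U show the derived state '1' for Char. 1, supporting them as a clade.
Only N, P, U, and X show the derived state '0' for Char. 2, supporting them as a clade.
Char. 3 (derived state '1') is shared by all ingroup taxa — unites the whole ingroup.
Only P and U show the derived state '1' for Char. 4, supporting them as a clade.
Most parsimonious ingroup topology: (((N,(P,U)),X),V).
The clade {P, U} is supported by Char. 4: its derived state '1' occurs in exactly those taxa and in no other taxon (including the outgroup).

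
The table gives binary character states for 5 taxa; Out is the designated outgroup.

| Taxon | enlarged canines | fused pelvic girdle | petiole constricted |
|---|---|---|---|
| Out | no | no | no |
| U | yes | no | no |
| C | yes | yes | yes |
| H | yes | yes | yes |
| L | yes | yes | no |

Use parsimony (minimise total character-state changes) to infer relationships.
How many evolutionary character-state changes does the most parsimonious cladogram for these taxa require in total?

The outgroup has state 'no' for every character, so 'yes' is the derived state throughout.
All ingroup taxa share the derived state 'yes' for enlarged canines; it defines the ingroup but does not resolve relationships within it.
fused pelvic girdle (derived state 'yes') is shared by C, H, and L — a synapomorphy uniting that clade.
Only C and H show the derived state 'yes' for petiole constricted, supporting them as a clade.
Most parsimonious ingroup topology: (U,((C,H),L)).
Changes per character on this tree: enlarged canines: 1; fused pelvic girdle: 1; petiole constricted: 1.
Total = 3.

3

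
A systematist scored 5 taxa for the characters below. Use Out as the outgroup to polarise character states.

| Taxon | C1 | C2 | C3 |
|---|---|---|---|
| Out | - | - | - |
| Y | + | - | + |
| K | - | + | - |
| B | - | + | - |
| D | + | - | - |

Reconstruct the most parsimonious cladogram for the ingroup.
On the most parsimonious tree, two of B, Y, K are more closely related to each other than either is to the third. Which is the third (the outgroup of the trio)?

The outgroup has state '-' for every character, so '+' is the derived state throughout.
Only D and Y show the derived state '+' for C1, supporting them as a clade.
C2: derived state '+' in B and K only — synapomorphy for {B, K}.
C3 (derived state '+') is unique to Y (autapomorphy; uninformative for grouping).
Most parsimonious ingroup topology: ((Y,D),(K,B)).
K and B share a more recent common ancestor with each other than either does with Y, so Y is the least closely related of the three.

Y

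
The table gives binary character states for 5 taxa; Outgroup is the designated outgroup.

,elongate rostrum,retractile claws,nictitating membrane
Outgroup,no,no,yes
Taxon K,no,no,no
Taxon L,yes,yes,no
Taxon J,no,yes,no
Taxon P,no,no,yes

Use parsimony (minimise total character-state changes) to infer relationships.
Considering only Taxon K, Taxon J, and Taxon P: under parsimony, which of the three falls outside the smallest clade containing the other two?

Character polarity is set by the outgroup: the derived state is whichever differs from the outgroup's state, so for nictitating membrane the derived state is 'no', and for the remaining characters it is 'yes'.
elongate rostrum: derived state 'yes' in Taxon L only — an autapomorphy, so it tells us nothing about relationships among taxa.
Only Taxon J and Taxon L show the derived state 'yes' for retractile claws, supporting them as a clade.
nictitating membrane: derived state 'no' in Taxon J, Taxon K, and Taxon L only — synapomorphy for {Taxon J, Taxon K, Taxon L}.
Most parsimonious ingroup topology: ((Taxon K,(Taxon L,Taxon J)),Taxon P).
Taxon K and Taxon J share a more recent common ancestor with each other than either does with Taxon P, so Taxon P is the least closely related of the three.

Taxon P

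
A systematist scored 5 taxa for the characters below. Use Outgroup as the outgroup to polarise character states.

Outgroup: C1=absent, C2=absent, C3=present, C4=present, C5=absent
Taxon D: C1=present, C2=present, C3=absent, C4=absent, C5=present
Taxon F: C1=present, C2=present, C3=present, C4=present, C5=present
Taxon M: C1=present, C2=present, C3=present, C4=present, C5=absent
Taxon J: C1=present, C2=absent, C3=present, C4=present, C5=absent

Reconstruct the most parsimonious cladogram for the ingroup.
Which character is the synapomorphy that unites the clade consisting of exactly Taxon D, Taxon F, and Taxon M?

C2

Character polarity is set by the outgroup: the derived state is whichever differs from the outgroup's state, so for C3, C4 the derived state is 'absent', and for the remaining characters it is 'present'.
All ingroup taxa share the derived state 'present' for C1; it defines the ingroup but does not resolve relationships within it.
C2 (derived state 'present') is shared by Taxon D, Taxon F, and Taxon M — a synapomorphy uniting that clade.
C3 (derived state 'absent') is unique to Taxon D (autapomorphy; uninformative for grouping).
C4: derived state 'absent' in Taxon D only — an autapomorphy, so it tells us nothing about relationships among taxa.
C5 (derived state 'present') is shared by Taxon D and Taxon F — a synapomorphy uniting that clade.
Most parsimonious ingroup topology: (((Taxon D,Taxon F),Taxon M),Taxon J).
The clade {Taxon D, Taxon F, Taxon M} is supported by C2: its derived state 'present' occurs in exactly those taxa and in no other taxon (including the outgroup).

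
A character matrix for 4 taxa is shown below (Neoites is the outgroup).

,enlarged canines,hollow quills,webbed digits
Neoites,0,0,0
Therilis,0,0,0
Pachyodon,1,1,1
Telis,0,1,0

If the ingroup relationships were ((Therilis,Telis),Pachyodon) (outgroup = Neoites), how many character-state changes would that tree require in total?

Map each character onto ((Therilis,Telis),Pachyodon) (rooted by Neoites) and count the minimum state changes it requires (Fitch parsimony):
enlarged canines: 1; hollow quills: 2; webbed digits: 1.
Total tree length = 4.

4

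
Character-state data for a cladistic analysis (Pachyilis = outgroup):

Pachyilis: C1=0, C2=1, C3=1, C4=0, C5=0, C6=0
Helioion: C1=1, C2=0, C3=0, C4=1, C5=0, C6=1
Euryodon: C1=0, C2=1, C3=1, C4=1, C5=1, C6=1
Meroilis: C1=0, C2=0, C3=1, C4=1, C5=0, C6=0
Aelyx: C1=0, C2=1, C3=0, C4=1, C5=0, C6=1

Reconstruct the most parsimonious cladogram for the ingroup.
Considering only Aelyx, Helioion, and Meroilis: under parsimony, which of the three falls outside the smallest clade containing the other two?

Character polarity is set by the outgroup: the derived state is whichever differs from the outgroup's state, so for C2, C3 the derived state is '0', and for the remaining characters it is '1'.
C1: derived state '1' in Helioion only — an autapomorphy, so it tells us nothing about relationships among taxa.
C2 (state '0') occurs in Helioion and Meroilis but conflicts with the nesting implied by the other characters — most parsimoniously interpreted as homoplasy.
C3: derived state '0' in Aelyx and Helioion only — synapomorphy for {Aelyx, Helioion}.
All ingroup taxa share the derived state '1' for C4; it defines the ingroup but does not resolve relationships within it.
C5: derived state '1' in Euryodon only — an autapomorphy, so it tells us nothing about relationships among taxa.
Only Aelyx, Euryodon, and Helioion show the derived state '1' for C6, supporting them as a clade.
Most parsimonious ingroup topology: (((Helioion,Aelyx),Euryodon),Meroilis).
Helioion and Aelyx share a more recent common ancestor with each other than either does with Meroilis, so Meroilis is the least closely related of the three.

Meroilis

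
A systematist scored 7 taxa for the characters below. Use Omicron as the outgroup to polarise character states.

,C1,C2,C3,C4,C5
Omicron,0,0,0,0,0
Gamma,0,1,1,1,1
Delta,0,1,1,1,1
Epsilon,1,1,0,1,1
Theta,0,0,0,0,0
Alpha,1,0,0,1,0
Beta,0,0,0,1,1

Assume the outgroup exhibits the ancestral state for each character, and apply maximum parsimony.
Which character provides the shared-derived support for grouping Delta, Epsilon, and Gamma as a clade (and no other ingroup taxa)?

C2

The outgroup has state '0' for every character, so '1' is the derived state throughout.
C1 (state '1') occurs in Alpha and Epsilon but conflicts with the nesting implied by the other characters — most parsimoniously interpreted as homoplasy.
C2: derived state '1' in Delta, Epsilon, and Gamma only — synapomorphy for {Delta, Epsilon, Gamma}.
C3 (derived state '1') is shared by Delta and Gamma — a synapomorphy uniting that clade.
C4 (derived state '1') is shared by Alpha, Beta, Delta, Epsilon, and Gamma — a synapomorphy uniting that clade.
C5 (derived state '1') is shared by Beta, Delta, Epsilon, and Gamma — a synapomorphy uniting that clade.
Most parsimonious ingroup topology: (((((Gamma,Delta),Epsilon),Beta),Alpha),Theta).
The clade {Delta, Epsilon, Gamma} is supported by C2: its derived state '1' occurs in exactly those taxa and in no other taxon (including the outgroup).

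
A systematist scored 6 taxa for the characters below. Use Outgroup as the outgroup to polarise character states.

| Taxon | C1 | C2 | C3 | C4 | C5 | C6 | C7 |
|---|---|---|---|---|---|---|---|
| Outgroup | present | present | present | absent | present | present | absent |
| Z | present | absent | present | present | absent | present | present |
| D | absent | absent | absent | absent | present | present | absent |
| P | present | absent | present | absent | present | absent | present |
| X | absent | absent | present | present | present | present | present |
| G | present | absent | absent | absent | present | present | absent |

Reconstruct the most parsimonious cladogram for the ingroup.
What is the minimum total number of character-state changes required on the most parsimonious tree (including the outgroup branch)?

Character polarity is set by the outgroup: the derived state is whichever differs from the outgroup's state, so for C1, C2, C3, C5, C6 the derived state is 'absent', and for the remaining characters it is 'present'.
C1 (state 'absent') occurs in D and X but conflicts with the nesting implied by the other characters — most parsimoniously interpreted as homoplasy.
All ingroup taxa share the derived state 'absent' for C2; it defines the ingroup but does not resolve relationships within it.
C3 (derived state 'absent') is shared by D and G — a synapomorphy uniting that clade.
C4 (derived state 'present') is shared by X and Z — a synapomorphy uniting that clade.
C5 (derived state 'absent') is unique to Z (autapomorphy; uninformative for grouping).
C6: derived state 'absent' in P only — an autapomorphy, so it tells us nothing about relationships among taxa.
C7 (derived state 'present') is shared by P, X, and Z — a synapomorphy uniting that clade.
Most parsimonious ingroup topology: (((Z,X),P),(D,G)).
Changes per character on this tree: C1: 2; C2: 1; C3: 1; C4: 1; C5: 1; C6: 1; C7: 1.
Total = 8.

8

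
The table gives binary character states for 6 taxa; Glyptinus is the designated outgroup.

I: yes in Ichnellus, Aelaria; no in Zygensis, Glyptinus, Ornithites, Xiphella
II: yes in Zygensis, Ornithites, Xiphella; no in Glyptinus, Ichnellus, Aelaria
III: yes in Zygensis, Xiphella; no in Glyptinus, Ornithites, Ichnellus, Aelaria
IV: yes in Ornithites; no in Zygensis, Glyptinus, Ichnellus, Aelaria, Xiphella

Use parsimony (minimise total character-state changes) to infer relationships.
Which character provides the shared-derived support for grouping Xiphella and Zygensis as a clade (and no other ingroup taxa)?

III

The outgroup has state 'no' for every character, so 'yes' is the derived state throughout.
I: derived state 'yes' in Aelaria and Ichnellus only — synapomorphy for {Aelaria, Ichnellus}.
II: derived state 'yes' in Ornithites, Xiphella, and Zygensis only — synapomorphy for {Ornithites, Xiphella, Zygensis}.
III: derived state 'yes' in Xiphella and Zygensis only — synapomorphy for {Xiphella, Zygensis}.
IV: derived state 'yes' in Ornithites only — an autapomorphy, so it tells us nothing about relationships among taxa.
Most parsimonious ingroup topology: (((Xiphella,Zygensis),Ornithites),(Aelaria,Ichnellus)).
The clade {Xiphella, Zygensis} is supported by III: its derived state 'yes' occurs in exactly those taxa and in no other taxon (including the outgroup).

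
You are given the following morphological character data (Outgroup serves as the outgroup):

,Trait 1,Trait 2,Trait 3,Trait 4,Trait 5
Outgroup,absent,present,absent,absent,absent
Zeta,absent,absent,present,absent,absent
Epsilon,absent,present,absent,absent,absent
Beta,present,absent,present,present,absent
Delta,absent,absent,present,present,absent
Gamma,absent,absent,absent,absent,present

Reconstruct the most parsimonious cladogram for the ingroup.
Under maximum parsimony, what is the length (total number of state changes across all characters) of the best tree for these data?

Character polarity is set by the outgroup: the derived state is whichever differs from the outgroup's state, so for Trait 2 the derived state is 'absent', and for the remaining characters it is 'present'.
Trait 1: derived state 'present' in Beta only — an autapomorphy, so it tells us nothing about relationships among taxa.
Only Beta, Delta, Gamma, and Zeta show the derived state 'absent' for Trait 2, supporting them as a clade.
Trait 3 (derived state 'present') is shared by Beta, Delta, and Zeta — a synapomorphy uniting that clade.
Trait 4: derived state 'present' in Beta and Delta only — synapomorphy for {Beta, Delta}.
Trait 5: derived state 'present' in Gamma only — an autapomorphy, so it tells us nothing about relationships among taxa.
Most parsimonious ingroup topology: (((Zeta,(Beta,Delta)),Gamma),Epsilon).
Changes per character on this tree: Trait 1: 1; Trait 2: 1; Trait 3: 1; Trait 4: 1; Trait 5: 1.
Total = 5.

5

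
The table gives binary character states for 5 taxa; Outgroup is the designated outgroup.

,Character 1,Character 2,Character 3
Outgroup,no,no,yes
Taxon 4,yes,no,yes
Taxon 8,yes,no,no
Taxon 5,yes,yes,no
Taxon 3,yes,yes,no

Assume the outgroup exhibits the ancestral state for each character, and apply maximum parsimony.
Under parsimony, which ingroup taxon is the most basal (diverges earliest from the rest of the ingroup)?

Character polarity is set by the outgroup: the derived state is whichever differs from the outgroup's state, so for Character 3 the derived state is 'no', and for the remaining characters it is 'yes'.
Character 1 (derived state 'yes') is shared by all ingroup taxa — unites the whole ingroup.
Character 2 (derived state 'yes') is shared by Taxon 3 and Taxon 5 — a synapomorphy uniting that clade.
Character 3 (derived state 'no') is shared by Taxon 3, Taxon 5, and Taxon 8 — a synapomorphy uniting that clade.
Most parsimonious ingroup topology: (Taxon 4,(Taxon 8,(Taxon 5,Taxon 3))).
Taxon 4 is sister to the clade containing all other ingroup taxa, so it is the earliest-diverging (most basal) ingroup lineage.

Taxon 4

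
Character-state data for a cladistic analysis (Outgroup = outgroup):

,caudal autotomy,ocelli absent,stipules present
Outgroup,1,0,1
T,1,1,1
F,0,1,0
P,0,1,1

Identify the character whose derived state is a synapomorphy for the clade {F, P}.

Character polarity is set by the outgroup: the derived state is whichever differs from the outgroup's state, so for caudal autotomy, stipules present the derived state is '0', and for the remaining characters it is '1'.
Only F and P show the derived state '0' for caudal autotomy, supporting them as a clade.
All ingroup taxa share the derived state '1' for ocelli absent; it defines the ingroup but does not resolve relationships within it.
stipules present (derived state '0') is unique to F (autapomorphy; uninformative for grouping).
Most parsimonious ingroup topology: ((F,P),T).
The clade {F, P} is supported by caudal autotomy: its derived state '0' occurs in exactly those taxa and in no other taxon (including the outgroup).

caudal autotomy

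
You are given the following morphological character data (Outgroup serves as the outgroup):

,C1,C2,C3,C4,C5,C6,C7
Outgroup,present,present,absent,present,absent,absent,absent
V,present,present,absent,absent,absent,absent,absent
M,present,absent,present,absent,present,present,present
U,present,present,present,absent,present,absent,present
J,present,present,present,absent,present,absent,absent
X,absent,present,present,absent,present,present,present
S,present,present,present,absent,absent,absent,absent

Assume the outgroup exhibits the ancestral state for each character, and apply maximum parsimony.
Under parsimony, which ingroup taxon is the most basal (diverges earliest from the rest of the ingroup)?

V

Character polarity is set by the outgroup: the derived state is whichever differs from the outgroup's state, so for C1, C2, C4 the derived state is 'absent', and for the remaining characters it is 'present'.
C1: derived state 'absent' in X only — an autapomorphy, so it tells us nothing about relationships among taxa.
C2 (derived state 'absent') is unique to M (autapomorphy; uninformative for grouping).
C3: derived state 'present' in J, M, S, U, and X only — synapomorphy for {J, M, S, U, X}.
All ingroup taxa share the derived state 'absent' for C4; it defines the ingroup but does not resolve relationships within it.
Only J, M, U, and X show the derived state 'present' for C5, supporting them as a clade.
C6: derived state 'present' in M and X only — synapomorphy for {M, X}.
C7 (derived state 'present') is shared by M, U, and X — a synapomorphy uniting that clade.
Most parsimonious ingroup topology: (V,((((M,X),U),J),S)).
V is sister to the clade containing all other ingroup taxa, so it is the earliest-diverging (most basal) ingroup lineage.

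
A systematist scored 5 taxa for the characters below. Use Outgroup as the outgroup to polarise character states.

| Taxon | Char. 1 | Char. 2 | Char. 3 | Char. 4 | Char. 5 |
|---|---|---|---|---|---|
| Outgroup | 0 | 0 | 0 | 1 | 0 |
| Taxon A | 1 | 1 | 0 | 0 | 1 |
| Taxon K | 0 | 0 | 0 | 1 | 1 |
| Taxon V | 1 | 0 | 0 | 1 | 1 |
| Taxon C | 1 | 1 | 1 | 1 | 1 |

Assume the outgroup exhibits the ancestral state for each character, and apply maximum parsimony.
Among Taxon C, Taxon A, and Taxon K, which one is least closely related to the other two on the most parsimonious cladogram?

Taxon K

Character polarity is set by the outgroup: the derived state is whichever differs from the outgroup's state, so for Char. 4 the derived state is '0', and for the remaining characters it is '1'.
Only Taxon A, Taxon C, and Taxon V show the derived state '1' for Char. 1, supporting them as a clade.
Char. 2 (derived state '1') is shared by Taxon A and Taxon C — a synapomorphy uniting that clade.
Char. 3 (derived state '1') is unique to Taxon C (autapomorphy; uninformative for grouping).
Char. 4 (derived state '0') is unique to Taxon A (autapomorphy; uninformative for grouping).
All ingroup taxa share the derived state '1' for Char. 5; it defines the ingroup but does not resolve relationships within it.
Most parsimonious ingroup topology: (((Taxon A,Taxon C),Taxon V),Taxon K).
Taxon A and Taxon C share a more recent common ancestor with each other than either does with Taxon K, so Taxon K is the least closely related of the three.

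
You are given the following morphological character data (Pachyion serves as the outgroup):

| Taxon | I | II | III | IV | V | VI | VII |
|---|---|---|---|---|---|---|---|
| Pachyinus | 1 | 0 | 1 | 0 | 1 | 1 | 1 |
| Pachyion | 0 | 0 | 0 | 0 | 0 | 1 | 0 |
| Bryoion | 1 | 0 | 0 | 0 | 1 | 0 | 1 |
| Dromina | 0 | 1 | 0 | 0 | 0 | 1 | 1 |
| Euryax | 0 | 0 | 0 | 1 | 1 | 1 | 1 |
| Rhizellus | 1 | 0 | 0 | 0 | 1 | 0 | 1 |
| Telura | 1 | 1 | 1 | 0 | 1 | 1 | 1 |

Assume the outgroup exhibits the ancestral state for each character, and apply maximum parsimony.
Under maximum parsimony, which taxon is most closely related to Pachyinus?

Character polarity is set by the outgroup: the derived state is whichever differs from the outgroup's state, so for VI the derived state is '0', and for the remaining characters it is '1'.
I (derived state '1') is shared by Bryoion, Pachyinus, Rhizellus, and Telura — a synapomorphy uniting that clade.
II groups Dromina and Telura, which is incompatible with the clades supported by the remaining characters; treating it as convergent (homoplasy) costs fewer steps than any alternative tree.
III: derived state '1' in Pachyinus and Telura only — synapomorphy for {Pachyinus, Telura}.
IV (derived state '1') is unique to Euryax (autapomorphy; uninformative for grouping).
Only Bryoion, Euryax, Pachyinus, Rhizellus, and Telura show the derived state '1' for V, supporting them as a clade.
VI (derived state '0') is shared by Bryoion and Rhizellus — a synapomorphy uniting that clade.
All ingroup taxa share the derived state '1' for VII; it defines the ingroup but does not resolve relationships within it.
Most parsimonious ingroup topology: ((((Pachyinus,Telura),(Rhizellus,Bryoion)),Euryax),Dromina).
Pachyinus and Telura form a cherry on this tree, so they are sister taxa.

Telura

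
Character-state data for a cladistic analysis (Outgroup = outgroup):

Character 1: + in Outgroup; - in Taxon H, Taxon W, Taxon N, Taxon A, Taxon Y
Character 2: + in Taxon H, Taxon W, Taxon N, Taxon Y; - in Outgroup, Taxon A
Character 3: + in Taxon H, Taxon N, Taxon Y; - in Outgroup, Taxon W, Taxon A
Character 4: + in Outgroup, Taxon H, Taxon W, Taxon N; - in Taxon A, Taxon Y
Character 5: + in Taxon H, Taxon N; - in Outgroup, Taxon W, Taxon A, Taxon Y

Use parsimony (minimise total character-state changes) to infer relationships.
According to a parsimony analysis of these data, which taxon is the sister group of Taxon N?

Character polarity is set by the outgroup: the derived state is whichever differs from the outgroup's state, so for Character 1, Character 4 the derived state is '-', and for the remaining characters it is '+'.
Character 1 (derived state '-') is shared by all ingroup taxa — unites the whole ingroup.
Character 2 (derived state '+') is shared by Taxon H, Taxon N, Taxon W, and Taxon Y — a synapomorphy uniting that clade.
Character 3 (derived state '+') is shared by Taxon H, Taxon N, and Taxon Y — a synapomorphy uniting that clade.
Character 4 (state '-') occurs in Taxon A and Taxon Y but conflicts with the nesting implied by the other characters — most parsimoniously interpreted as homoplasy.
Character 5 (derived state '+') is shared by Taxon H and Taxon N — a synapomorphy uniting that clade.
Most parsimonious ingroup topology: ((((Taxon H,Taxon N),Taxon Y),Taxon W),Taxon A).
Taxon N and Taxon H form a cherry on this tree, so they are sister taxa.

Taxon H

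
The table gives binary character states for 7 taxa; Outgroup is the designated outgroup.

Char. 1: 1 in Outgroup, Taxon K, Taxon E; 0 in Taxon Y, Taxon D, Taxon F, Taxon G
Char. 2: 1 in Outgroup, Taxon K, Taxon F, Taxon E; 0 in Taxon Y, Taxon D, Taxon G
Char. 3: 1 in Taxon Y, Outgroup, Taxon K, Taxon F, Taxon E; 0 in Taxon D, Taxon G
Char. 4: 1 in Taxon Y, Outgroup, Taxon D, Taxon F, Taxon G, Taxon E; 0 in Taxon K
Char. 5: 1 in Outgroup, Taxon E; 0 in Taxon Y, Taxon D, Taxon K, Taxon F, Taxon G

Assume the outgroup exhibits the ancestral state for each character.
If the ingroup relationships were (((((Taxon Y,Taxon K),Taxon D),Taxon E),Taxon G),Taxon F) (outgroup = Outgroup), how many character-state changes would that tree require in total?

11

Map each character onto (((((Taxon Y,Taxon K),Taxon D),Taxon E),Taxon G),Taxon F) (rooted by Outgroup) and count the minimum state changes it requires (Fitch parsimony):
Char. 1: 3; Char. 2: 3; Char. 3: 2; Char. 4: 1; Char. 5: 2.
Total tree length = 11.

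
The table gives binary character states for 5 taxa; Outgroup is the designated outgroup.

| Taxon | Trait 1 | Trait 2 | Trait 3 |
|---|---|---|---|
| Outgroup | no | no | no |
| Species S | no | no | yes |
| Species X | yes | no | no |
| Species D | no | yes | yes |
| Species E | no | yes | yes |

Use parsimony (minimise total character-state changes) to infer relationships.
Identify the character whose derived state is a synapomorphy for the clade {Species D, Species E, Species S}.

Trait 3

The outgroup has state 'no' for every character, so 'yes' is the derived state throughout.
Trait 1 (derived state 'yes') is unique to Species X (autapomorphy; uninformative for grouping).
Trait 2: derived state 'yes' in Species D and Species E only — synapomorphy for {Species D, Species E}.
Trait 3: derived state 'yes' in Species D, Species E, and Species S only — synapomorphy for {Species D, Species E, Species S}.
Most parsimonious ingroup topology: ((Species S,(Species D,Species E)),Species X).
The clade {Species D, Species E, Species S} is supported by Trait 3: its derived state 'yes' occurs in exactly those taxa and in no other taxon (including the outgroup).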